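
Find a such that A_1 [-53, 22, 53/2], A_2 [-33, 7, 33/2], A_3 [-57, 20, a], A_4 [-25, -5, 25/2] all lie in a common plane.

The points are coplanar iff A_1A_2 · (A_1A_3 × A_1A_4) = 0.
Expanding, this is linear in a: (120)a + (-3420) = 0.
So a = 57/2.

57/2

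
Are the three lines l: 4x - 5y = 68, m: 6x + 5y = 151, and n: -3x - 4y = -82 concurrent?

No

Intersecting l and m: solving the 2×2 system gives (x, y) = (219/10, 98/25).
Substitute into n: (-3)(219/10) + (-4)(98/25) = -4069/50.
But n requires -82 ≠ -4069/50, so the three lines have no common point.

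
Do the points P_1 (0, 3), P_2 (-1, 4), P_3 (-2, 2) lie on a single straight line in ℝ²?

P_1P_2 = (-1, 1), P_1P_3 = (-2, -1).
If collinear, P_1P_3 would be a scalar multiple of P_1P_2. But (-1)·(-1) ≠ (1)·(-2) (difference 3), so they are not parallel; the points are not collinear.

No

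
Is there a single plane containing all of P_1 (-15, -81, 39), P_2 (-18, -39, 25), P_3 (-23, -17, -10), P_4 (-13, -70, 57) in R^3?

A normal to the plane through P_1, P_2, P_3 is n = P_1P_2 × P_1P_3 = (-1162, -35, 144).
The plane has equation n·P = 25881. For P_4: n·P_4 = 25764.
25764 ≠ 25881, so P_4 is off the plane.

No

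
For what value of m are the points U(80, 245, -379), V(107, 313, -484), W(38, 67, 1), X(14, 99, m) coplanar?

-183

The points are coplanar iff UV · (UW × UX) = 0.
Expanding, this is linear in m: (-1950)m + (-356850) = 0.
So m = -183.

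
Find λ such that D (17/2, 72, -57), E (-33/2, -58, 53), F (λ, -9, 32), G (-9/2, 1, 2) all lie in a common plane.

Coplanarity ⇔ det[DE; DF; DG] = 0.
Expanding, this is linear in λ: (-140)λ + (-2730) = 0.
So λ = -39/2.

-39/2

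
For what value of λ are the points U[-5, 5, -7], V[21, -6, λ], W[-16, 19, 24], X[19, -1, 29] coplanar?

The points are coplanar iff UV · (UW × UX) = 0.
Expanding, this is linear in λ: (-270)λ + (3510) = 0.
So λ = 13.

13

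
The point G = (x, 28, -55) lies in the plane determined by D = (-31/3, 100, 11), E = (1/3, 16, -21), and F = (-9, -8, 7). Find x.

35/3

The plane through D, E, F has equation −3120x − 1040z = 20800.
Substituting G: (-3120)x + (57200) = 20800, so x = 35/3.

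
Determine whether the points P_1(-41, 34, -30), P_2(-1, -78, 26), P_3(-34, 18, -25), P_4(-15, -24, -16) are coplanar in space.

A normal to the plane through P_1, P_2, P_3 is n = P_1P_2 × P_1P_3 = (336, 192, 144).
The plane has equation n·P = -11568. For P_4: n·P_4 = -11952.
-11952 ≠ -11568, so P_4 is off the plane.

No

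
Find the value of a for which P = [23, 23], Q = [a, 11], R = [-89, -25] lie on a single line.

Collinearity: (Q − P) must be parallel to (R − P) = (-112, -48).
Cross-multiplying the components: (a − 23)·(-48) = (-12)·(-112).
Solving gives a = -5.

-5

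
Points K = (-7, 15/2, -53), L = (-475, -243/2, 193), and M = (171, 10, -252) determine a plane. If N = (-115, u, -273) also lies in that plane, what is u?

A normal to the plane is n = KL × KM = (25056, -49344, 21792).
N lies in the plane iff n · KN = 0.
This gives (-49344)u + (-7130208) = 0, so u = -289/2.

-289/2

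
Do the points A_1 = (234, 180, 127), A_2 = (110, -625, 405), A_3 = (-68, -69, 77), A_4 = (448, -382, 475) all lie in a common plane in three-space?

With A_1 as base: A_1A_2 = (-124, -805, 278), A_1A_3 = (-302, -249, -50), A_1A_4 = (214, -562, 348).
A_1A_3 × A_1A_4 = (-114752, 94396, 223010).
A_1A_2 · (A_1A_3 × A_1A_4) = 237248.
Since 237248 ≠ 0, the four points are not coplanar.

No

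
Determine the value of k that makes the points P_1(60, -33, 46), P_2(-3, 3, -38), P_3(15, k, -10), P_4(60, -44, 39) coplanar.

-1

Coplanarity ⇔ det[P_1P_2; P_1P_3; P_1P_4] = 0.
Expanding, this is linear in k: (441)k + (441) = 0.
So k = -1.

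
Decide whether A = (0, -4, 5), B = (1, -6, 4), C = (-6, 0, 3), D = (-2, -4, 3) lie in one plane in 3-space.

The four points are coplanar iff the 3×3 determinant with rows AB, AC, AD is zero.
Rows: (1, -2, -1), (-6, 4, -2), (-2, 0, -2).
Expanding along the first row: (1)(-8) − (-2)(8) + (-1)(8) = 0.
Zero determinant ⇒ coplanar.

Yes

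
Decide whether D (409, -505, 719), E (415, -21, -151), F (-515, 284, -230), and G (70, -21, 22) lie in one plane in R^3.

A normal to the plane through D, E, F is n = DE × DF = (227114, 809574, 451950).
The plane has equation n·P = 9006806. For G: n·G = 8839826.
8839826 ≠ 9006806, so G is off the plane.

No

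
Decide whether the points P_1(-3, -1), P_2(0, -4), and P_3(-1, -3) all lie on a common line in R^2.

Yes

P_1P_2 = (3, -3), P_1P_3 = (2, -2).
Twice the signed area of △P_1P_2P_3 is (3)(-2) − (-3)(2) = 0.
The triangle is degenerate (zero area), so the points are collinear.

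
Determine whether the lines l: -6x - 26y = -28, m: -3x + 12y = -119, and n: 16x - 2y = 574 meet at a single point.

No

Lines aᵢx + bᵢy = cᵢ with pairwise distinct directions are concurrent exactly when det[aᵢ bᵢ cᵢ] = 0.
Here the determinant is -29960.
Nonzero, so no common point exists.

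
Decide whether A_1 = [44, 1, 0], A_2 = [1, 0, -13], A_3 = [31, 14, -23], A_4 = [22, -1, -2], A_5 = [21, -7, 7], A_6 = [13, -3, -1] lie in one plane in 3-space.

No

The plane through A_1, A_2, A_3 has normal n = A_1A_2 × A_1A_3 = (192, -820, -572) and equation n·P = 7628.
Checking the remaining points: n·A_4 = 6188, n·A_5 = 5768, n·A_6 = 5528.
Since n·A_4 = 6188 ≠ 7628, A_4 is off the plane and the points are not all coplanar.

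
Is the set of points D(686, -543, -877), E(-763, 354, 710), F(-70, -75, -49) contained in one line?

Yes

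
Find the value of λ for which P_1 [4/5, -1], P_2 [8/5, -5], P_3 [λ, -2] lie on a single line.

The three points are collinear iff det[P_1P_2; P_1P_3] = 0.
This determinant is linear in λ: (4)λ + (-4) = 0, so λ = 1.

1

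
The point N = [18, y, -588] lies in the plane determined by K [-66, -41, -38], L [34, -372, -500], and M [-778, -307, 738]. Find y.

The plane through K, L, M has equation −379748x + 251344y − 262272z = 24724600.
Substituting N: (251344)y + (147380472) = 24724600, so y = -488.

-488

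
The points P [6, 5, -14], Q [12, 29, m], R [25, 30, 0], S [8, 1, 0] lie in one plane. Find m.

Coplanarity ⇔ det[PQ; PR; PS] = 0.
Expanding, this is linear in m: (-126)m + (-5040) = 0.
So m = -40.

-40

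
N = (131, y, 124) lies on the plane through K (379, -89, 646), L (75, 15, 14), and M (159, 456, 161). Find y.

Coplanarity requires KL · (KM × KN) = 0.
KL = (-304, 104, -632), KM = (-220, 545, -485); the triple product is linear in y with coefficient -8400 and constant term 882000.
Setting it to zero: y = 105.

105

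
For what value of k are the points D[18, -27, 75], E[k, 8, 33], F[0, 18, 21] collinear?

4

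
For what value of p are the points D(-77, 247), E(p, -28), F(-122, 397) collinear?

11/2

The three points are collinear iff det[DE; DF] = 0.
This determinant is linear in p: (150)p + (-825) = 0, so p = 11/2.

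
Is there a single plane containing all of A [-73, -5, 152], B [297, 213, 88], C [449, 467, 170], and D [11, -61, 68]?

Yes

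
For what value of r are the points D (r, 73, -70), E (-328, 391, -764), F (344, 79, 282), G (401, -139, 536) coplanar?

The points are coplanar iff DE · (DF × DG) = 0.
Expanding, this is linear in r: (-148780)r + (5207300) = 0.
So r = 35.

35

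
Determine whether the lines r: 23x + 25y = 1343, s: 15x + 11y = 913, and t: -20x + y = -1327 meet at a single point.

Yes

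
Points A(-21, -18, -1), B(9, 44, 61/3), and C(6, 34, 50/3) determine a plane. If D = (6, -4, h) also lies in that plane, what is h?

4/3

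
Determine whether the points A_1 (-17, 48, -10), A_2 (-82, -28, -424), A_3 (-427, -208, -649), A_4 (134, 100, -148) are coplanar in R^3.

Yes

With A_1 as base: A_1A_2 = (-65, -76, -414), A_1A_3 = (-410, -256, -639), A_1A_4 = (151, 52, -138).
A_1A_3 × A_1A_4 = (68556, -153069, 17336).
A_1A_2 · (A_1A_3 × A_1A_4) = 0.
The scalar triple product vanishes, so the four points are coplanar.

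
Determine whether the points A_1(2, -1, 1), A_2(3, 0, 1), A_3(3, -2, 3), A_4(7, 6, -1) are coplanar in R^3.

A normal to the plane through A_1, A_2, A_3 is n = A_1A_2 × A_1A_3 = (2, -2, -2).
The plane has equation n·P = 4. For A_4: n·A_4 = 4.
Equal, so A_4 lies in the plane and all four are coplanar.

Yes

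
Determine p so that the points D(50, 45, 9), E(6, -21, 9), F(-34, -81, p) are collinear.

9

Direction DE = (-44, -66, 0). From the x-coordinate of F, the parameter along the line is τ = (-34 − 50)/(-44) = 21/11.
Then p = 9 + 21/11·(0) = 9.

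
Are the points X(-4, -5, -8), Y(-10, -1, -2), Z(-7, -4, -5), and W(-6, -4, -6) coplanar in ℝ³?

Yes

With X as base: XY = (-6, 4, 6), XZ = (-3, 1, 3), XW = (-2, 1, 2).
XZ × XW = (-1, 0, -1).
XY · (XZ × XW) = 0.
The scalar triple product vanishes, so the four points are coplanar.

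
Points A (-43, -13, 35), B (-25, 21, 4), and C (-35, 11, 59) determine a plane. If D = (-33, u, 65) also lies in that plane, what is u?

17

The plane through A, B, C has equation 1560x − 680y + 160z = -52640.
Substituting D: (-680)u + (-41080) = -52640, so u = 17.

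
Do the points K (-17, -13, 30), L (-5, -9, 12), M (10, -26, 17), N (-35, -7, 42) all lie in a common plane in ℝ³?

Yes

A normal to the plane through K, L, M is n = KL × KM = (-286, -330, -264).
The plane has equation n·P = 1232. For N: n·N = 1232.
Equal, so N lies in the plane and all four are coplanar.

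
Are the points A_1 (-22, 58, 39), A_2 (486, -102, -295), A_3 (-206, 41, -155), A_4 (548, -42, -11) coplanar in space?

No

With A_1 as base: A_1A_2 = (508, -160, -334), A_1A_3 = (-184, -17, -194), A_1A_4 = (570, -100, -50).
A_1A_3 × A_1A_4 = (-18550, -119780, 28090).
A_1A_2 · (A_1A_3 × A_1A_4) = 359340.
Since 359340 ≠ 0, the four points are not coplanar.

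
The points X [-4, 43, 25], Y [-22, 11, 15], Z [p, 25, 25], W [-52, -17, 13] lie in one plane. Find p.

-26

Normal to plane XYW: n = (-216, 264, -456); plane equation n·P = 816.
Requiring n·Z = 816: (-216)p + (-4800) = 816.
So p = -26.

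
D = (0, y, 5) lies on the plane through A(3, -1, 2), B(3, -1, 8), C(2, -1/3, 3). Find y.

1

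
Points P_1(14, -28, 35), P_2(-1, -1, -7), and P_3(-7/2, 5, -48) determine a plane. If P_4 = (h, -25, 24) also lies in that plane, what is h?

25/2

A normal to the plane is n = P_1P_2 × P_1P_3 = (-855, -510, -45/2).
P_4 lies in the plane iff n · P_1P_4 = 0.
This gives (-855)h + (21375/2) = 0, so h = 25/2.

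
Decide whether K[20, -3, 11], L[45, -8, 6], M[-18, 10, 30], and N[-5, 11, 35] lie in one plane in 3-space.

Yes

A normal to the plane through K, L, M is n = KL × KM = (-30, -285, 135).
The plane has equation n·P = 1740. For N: n·N = 1740.
Equal, so N lies in the plane and all four are coplanar.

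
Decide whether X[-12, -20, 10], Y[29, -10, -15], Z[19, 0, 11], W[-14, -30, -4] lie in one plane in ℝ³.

With X as base: XY = (41, 10, -25), XZ = (31, 20, 1), XW = (-2, -10, -14).
XZ × XW = (-270, 432, -270).
XY · (XZ × XW) = 0.
The scalar triple product vanishes, so the four points are coplanar.

Yes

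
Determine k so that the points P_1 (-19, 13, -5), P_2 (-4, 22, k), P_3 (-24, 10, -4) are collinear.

-8

Direction P_1P_3 = (-5, -3, 1). From the x-coordinate of P_2, the parameter along the line is τ = (-4 − (-19))/(-5) = -3.
Then k = (-5) + (-3)·(1) = -8.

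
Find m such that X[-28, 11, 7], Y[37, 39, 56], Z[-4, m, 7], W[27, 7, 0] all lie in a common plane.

11

Normal to plane XYW: n = (0, 3150, -1800); plane equation n·P = 22050.
Requiring n·Z = 22050: (3150)m + (-12600) = 22050.
So m = 11.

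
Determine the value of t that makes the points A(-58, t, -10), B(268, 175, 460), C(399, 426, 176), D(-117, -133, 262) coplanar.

The points are coplanar iff AB · (AC × AD) = 0.
Expanding, this is linear in t: (-135278)t + (5411120) = 0.
So t = 40.

40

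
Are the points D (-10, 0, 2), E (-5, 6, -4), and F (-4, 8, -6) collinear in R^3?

DE = (5, 6, -6), DF = (6, 8, -8).
Comparing components 3 and 1: (-6)(6) − (5)(-8) = 4 ≠ 0, so DE and DF are not parallel and the points are not collinear.

No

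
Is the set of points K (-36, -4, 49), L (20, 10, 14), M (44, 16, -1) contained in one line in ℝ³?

Yes

KL = (56, 14, -35), KM = (80, 20, -50).
KL × KM = (0, 0, 0).
The cross product vanishes, so the three points are collinear.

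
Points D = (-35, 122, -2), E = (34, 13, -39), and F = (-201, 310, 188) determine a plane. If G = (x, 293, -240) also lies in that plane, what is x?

Coplanarity requires DE · (DF × DG) = 0.
DE = (69, -109, -37), DF = (-166, 188, 190); the triple product is linear in x with coefficient -13754 and constant term -453882.
Setting it to zero: x = -33.

-33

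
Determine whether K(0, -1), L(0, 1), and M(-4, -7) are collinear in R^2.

No

KL = (0, 2), KM = (-4, -6).
det[KL; KM] = (0)(-6) − (2)(-4) = 8.
The determinant is nonzero, so they are not collinear.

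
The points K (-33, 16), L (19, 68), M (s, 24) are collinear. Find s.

-25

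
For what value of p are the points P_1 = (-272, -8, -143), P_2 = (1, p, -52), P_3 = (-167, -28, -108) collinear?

-60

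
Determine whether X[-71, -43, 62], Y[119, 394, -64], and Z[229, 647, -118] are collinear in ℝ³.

No

XY = (190, 437, -126), XZ = (300, 690, -180).
Comparing components 2 and 3: (437)(-180) − (-126)(690) = 8280 ≠ 0, so XY and XZ are not parallel and the points are not collinear.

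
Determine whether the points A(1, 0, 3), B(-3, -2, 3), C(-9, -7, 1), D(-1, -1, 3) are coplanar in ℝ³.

Yes

With A as base: AB = (-4, -2, 0), AC = (-10, -7, -2), AD = (-2, -1, 0).
AC × AD = (-2, 4, -4).
AB · (AC × AD) = 0.
The scalar triple product vanishes, so the four points are coplanar.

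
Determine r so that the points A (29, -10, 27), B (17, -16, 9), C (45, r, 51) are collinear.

Collinearity requires AB × AC = 0; each component is linear in r.
The x-component gives (18)r + (36) = 0, so r = -2.
The remaining components then also vanish.

-2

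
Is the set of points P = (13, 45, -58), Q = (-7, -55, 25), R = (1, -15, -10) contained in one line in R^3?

No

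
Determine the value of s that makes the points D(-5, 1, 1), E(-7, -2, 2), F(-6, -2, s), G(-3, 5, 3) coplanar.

The points are coplanar iff DE · (DF × DG) = 0.
Expanding, this is linear in s: (2)s + (6) = 0.
So s = -3.

-3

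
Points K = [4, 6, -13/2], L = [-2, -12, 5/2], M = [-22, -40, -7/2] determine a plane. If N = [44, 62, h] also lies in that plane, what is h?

Coplanarity requires KL · (KM × KN) = 0.
KL = (-6, -18, 9), KM = (-26, -46, 3); the triple product is linear in h with coefficient -192 and constant term 1056.
Setting it to zero: h = 11/2.

11/2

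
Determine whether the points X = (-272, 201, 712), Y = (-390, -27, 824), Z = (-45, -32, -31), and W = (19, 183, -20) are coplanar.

The four points are coplanar iff the 3×3 determinant with rows XY, XZ, XW is zero.
Rows: (-118, -228, 112), (227, -233, -743), (291, -18, -732).
Expanding along the first row: (-118)(157182) − (-228)(50049) + (112)(63717) = 0.
Zero determinant ⇒ coplanar.

Yes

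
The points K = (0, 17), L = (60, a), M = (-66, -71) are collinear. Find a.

The three points are collinear iff det[KL; KM] = 0.
This determinant is linear in a: (66)a + (-6402) = 0, so a = 97.

97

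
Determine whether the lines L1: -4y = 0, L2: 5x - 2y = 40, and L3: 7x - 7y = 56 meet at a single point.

The three lines meet at one point iff the augmented coefficient matrix [aᵢ bᵢ cᵢ] has rank < 3, i.e. its determinant vanishes.
Here the determinant is 0.
It vanishes, so the lines are concurrent at (8, 0).

Yes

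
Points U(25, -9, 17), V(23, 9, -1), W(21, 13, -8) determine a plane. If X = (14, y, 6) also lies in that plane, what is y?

-22

The plane through U, V, W has equation −54x + 22y + 28z = -1072.
Substituting X: (22)y + (-588) = -1072, so y = -22.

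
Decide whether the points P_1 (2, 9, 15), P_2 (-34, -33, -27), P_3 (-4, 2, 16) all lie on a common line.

No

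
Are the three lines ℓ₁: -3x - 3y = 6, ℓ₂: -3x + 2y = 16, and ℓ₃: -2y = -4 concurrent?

Yes

Intersecting ℓ₁ and ℓ₂: solving the 2×2 system gives (x, y) = (-4, 2).
Substitute into ℓ₃: (0)(-4) + (-2)(2) = -4.
This equals -4, so (-4, 2) lies on all three lines and they are concurrent.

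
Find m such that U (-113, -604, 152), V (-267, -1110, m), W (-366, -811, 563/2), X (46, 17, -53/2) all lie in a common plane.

Normal to plane UWX: n = (-43470, -24570, -124200); plane equation n·P = 873990.
Requiring n·V = 873990: (-124200)m + (38879190) = 873990.
So m = 306.

306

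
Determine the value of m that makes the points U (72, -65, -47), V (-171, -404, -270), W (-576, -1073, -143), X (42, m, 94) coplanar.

Coplanarity ⇔ det[UV; UW; UX] = 0.
Expanding, this is linear in m: (121176)m + (17206992) = 0.
So m = -142.

-142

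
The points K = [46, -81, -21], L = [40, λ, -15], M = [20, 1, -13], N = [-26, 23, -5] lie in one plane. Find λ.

21

Coplanarity ⇔ det[KL; KM; KN] = 0.
Expanding, this is linear in λ: (-160)λ + (3360) = 0.
So λ = 21.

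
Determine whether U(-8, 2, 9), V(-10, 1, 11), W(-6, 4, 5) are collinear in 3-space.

No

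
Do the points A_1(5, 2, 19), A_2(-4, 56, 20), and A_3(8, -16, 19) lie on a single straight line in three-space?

A_1A_2 = (-9, 54, 1), A_1A_3 = (3, -18, 0).
Comparing components 2 and 3: (54)(0) − (1)(-18) = 18 ≠ 0, so A_1A_2 and A_1A_3 are not parallel and the points are not collinear.

No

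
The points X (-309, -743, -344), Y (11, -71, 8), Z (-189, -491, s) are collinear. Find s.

-212

Direction XY = (320, 672, 352). From the x-coordinate of Z, the parameter along the line is τ = (-189 − (-309))/320 = 3/8.
Then s = (-344) + 3/8·(352) = -212.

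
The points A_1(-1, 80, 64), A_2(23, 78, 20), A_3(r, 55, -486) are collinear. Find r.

299

Direction A_1A_2 = (24, -2, -44). From the y-coordinate of A_3, the parameter along the line is τ = (55 − 80)/(-2) = 25/2.
Then r = (-1) + 25/2·(24) = 299.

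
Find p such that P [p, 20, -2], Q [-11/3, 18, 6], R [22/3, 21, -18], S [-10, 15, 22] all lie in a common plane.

Coplanarity ⇔ det[PQ; PR; PS] = 0.
Expanding, this is linear in p: (24)p + (24) = 0.
So p = -1.

-1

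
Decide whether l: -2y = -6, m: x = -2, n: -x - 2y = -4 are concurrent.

Yes

The three lines meet at one point iff the augmented coefficient matrix [aᵢ bᵢ cᵢ] has rank < 3, i.e. its determinant vanishes.
Here the determinant is 0.
It vanishes, so the lines are concurrent at (-2, 3).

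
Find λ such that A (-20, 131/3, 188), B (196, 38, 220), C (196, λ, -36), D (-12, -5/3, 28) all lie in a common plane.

-101/3

Coplanarity ⇔ det[AB; AC; AD] = 0.
Expanding, this is linear in λ: (-34816)λ + (-3516416/3) = 0.
So λ = -101/3.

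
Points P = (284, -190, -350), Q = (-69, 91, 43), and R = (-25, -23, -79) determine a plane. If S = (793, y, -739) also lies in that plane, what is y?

-403

Coplanarity requires PQ · (PR × PS) = 0.
PQ = (-353, 281, 393), PR = (-309, 167, 271); the triple product is linear in y with coefficient -25774 and constant term -10386922.
Setting it to zero: y = -403.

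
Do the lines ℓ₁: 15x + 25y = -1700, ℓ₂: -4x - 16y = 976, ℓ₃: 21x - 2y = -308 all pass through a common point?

The three lines meet at one point iff the augmented coefficient matrix [aᵢ bᵢ cᵢ] has rank < 3, i.e. its determinant vanishes.
Here the determinant is 0.
It vanishes, so the lines are concurrent at (-20, -56).

Yes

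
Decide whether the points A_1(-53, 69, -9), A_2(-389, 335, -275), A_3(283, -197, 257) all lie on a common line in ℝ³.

A_1A_2 = (-336, 266, -266), A_1A_3 = (336, -266, 266).
Each component of A_1A_3 is -1 times the corresponding component of A_1A_2, so A_1A_3 = -1·A_1A_2 and the points are collinear.

Yes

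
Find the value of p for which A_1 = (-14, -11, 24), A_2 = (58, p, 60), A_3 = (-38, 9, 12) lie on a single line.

-71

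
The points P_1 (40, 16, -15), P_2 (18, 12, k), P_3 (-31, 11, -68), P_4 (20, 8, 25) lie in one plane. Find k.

The points are coplanar iff P_1P_2 · (P_1P_3 × P_1P_4) = 0.
Expanding, this is linear in k: (468)k + (5148) = 0.
So k = -11.

-11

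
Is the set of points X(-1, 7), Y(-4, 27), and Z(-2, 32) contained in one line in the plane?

XY = (-3, 20), XZ = (-1, 25).
det[XY; XZ] = (-3)(25) − (20)(-1) = -55.
The determinant is nonzero, so they are not collinear.

No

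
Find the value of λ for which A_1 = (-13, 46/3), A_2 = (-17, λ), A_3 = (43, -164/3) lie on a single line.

The three points are collinear iff det[A_1A_2; A_1A_3] = 0.
This determinant is linear in λ: (-56)λ + (3416/3) = 0, so λ = 61/3.

61/3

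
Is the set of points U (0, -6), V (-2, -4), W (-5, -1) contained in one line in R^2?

UV = (-2, 2), UW = (-5, 5).
det[UV; UW] = (-2)(5) − (2)(-5) = 0.
The determinant is zero, so the points are collinear.

Yes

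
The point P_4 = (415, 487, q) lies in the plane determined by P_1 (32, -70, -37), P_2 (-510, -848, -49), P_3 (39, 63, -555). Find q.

A normal to the plane is n = P_1P_2 × P_1P_3 = (404600, -280840, -66640).
P_4 lies in the plane iff n · P_1P_4 = 0.
This gives (-66640)q + (-3931760) = 0, so q = -59.

-59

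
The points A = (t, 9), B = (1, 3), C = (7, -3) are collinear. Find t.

The three points are collinear iff det[AB; AC] = 0.
This determinant is linear in t: (6)t + (30) = 0, so t = -5.

-5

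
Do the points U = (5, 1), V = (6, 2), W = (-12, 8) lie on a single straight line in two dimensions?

No

UV = (1, 1), UW = (-17, 7).
If collinear, UW would be a scalar multiple of UV. But (1)·(7) ≠ (1)·(-17) (difference 24), so they are not parallel; the points are not collinear.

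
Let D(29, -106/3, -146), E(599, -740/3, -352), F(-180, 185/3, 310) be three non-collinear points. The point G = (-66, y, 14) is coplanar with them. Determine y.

A normal to the plane is n = DE × DF = (-76386, -216866, 33364/3).
G lies in the plane iff n · DG = 0.
This gives (-216866)y + (4120454/3) = 0, so y = 19/3.

19/3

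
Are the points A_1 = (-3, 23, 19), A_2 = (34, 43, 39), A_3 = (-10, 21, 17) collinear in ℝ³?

No

A_1A_2 = (37, 20, 20), A_1A_3 = (-7, -2, -2).
Comparing components 3 and 1: (20)(-7) − (37)(-2) = -66 ≠ 0, so A_1A_2 and A_1A_3 are not parallel and the points are not collinear.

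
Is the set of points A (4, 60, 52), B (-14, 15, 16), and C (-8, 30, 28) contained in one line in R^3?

Yes

AB = (-18, -45, -36), AC = (-12, -30, -24).
Each component of AC is 2/3 times the corresponding component of AB, so AC = 2/3·AB and the points are collinear.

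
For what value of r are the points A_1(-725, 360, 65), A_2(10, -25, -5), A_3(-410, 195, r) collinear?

35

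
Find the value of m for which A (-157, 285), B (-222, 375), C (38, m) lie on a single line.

15

Collinearity: (C − A) must be parallel to (B − A) = (-65, 90).
Cross-multiplying the components: (m − 285)·(-65) = (195)·(90).
Solving gives m = 15.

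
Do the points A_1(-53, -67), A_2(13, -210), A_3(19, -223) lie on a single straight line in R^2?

A_1A_2 = (66, -143), A_1A_3 = (72, -156).
det[A_1A_2; A_1A_3] = (66)(-156) − (-143)(72) = 0.
The determinant is zero, so the points are collinear.

Yes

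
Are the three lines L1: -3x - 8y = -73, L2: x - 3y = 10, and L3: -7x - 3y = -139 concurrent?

Intersecting L1 and L2: solving the 2×2 system gives (x, y) = (299/17, 43/17).
Substitute into L3: (-7)(299/17) + (-3)(43/17) = -2222/17.
But L3 requires -139 ≠ -2222/17, so the three lines have no common point.

No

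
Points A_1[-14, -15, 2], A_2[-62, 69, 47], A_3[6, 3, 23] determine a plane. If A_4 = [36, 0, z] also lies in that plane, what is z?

32

A normal to the plane is n = A_1A_2 × A_1A_3 = (954, 1908, -2544).
A_4 lies in the plane iff n · A_1A_4 = 0.
This gives (-2544)z + (81408) = 0, so z = 32.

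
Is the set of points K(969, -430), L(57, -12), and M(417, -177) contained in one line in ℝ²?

Yes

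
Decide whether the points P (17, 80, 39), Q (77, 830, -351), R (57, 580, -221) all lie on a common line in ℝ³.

Yes

PQ = (60, 750, -390), PR = (40, 500, -260).
PQ × PR = (0, 0, 0).
The cross product vanishes, so the three points are collinear.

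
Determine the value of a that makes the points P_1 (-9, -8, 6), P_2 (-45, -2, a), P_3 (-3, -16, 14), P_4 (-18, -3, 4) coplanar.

Normal to plane P_1P_3P_4: n = (-24, -60, -42); plane equation n·P = 444.
Requiring n·P_2 = 444: (-42)a + (1200) = 444.
So a = 18.

18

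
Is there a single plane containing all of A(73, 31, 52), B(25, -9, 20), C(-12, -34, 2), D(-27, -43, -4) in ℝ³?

Yes

With A as base: AB = (-48, -40, -32), AC = (-85, -65, -50), AD = (-100, -74, -56).
AC × AD = (-60, 240, -210).
AB · (AC × AD) = 0.
The scalar triple product vanishes, so the four points are coplanar.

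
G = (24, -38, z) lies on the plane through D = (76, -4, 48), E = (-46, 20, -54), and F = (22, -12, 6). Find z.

12

The plane through D, E, F has equation −1824x + 384y + 2272z = -31104.
Substituting G: (2272)z + (-58368) = -31104, so z = 12.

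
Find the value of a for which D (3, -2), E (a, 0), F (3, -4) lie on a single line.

3

The three points are collinear iff det[DE; DF] = 0.
This determinant is linear in a: (-2)a + (6) = 0, so a = 3.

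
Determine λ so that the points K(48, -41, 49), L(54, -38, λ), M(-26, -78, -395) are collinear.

Direction KM = (-74, -37, -444). From the x-coordinate of L, the parameter along the line is τ = (54 − 48)/(-74) = -3/37.
Then λ = 49 + (-3/37)·(-444) = 85.

85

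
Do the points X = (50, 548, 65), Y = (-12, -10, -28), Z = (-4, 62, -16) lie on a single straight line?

XY = (-62, -558, -93), XZ = (-54, -486, -81).
Each component of XZ is 27/31 times the corresponding component of XY, so XZ = 27/31·XY and the points are collinear.

Yes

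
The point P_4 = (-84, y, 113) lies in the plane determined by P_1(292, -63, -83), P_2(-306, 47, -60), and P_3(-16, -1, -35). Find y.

33

The plane through P_1, P_2, P_3 has equation 3854x + 21620y − 3196z = 28576.
Substituting P_4: (21620)y + (-684884) = 28576, so y = 33.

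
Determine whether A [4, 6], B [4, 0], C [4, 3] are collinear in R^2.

AB = (0, -6), AC = (0, -3).
Checking proportionality: AC = 1/2·AB, so the vectors are parallel and the points are collinear.

Yes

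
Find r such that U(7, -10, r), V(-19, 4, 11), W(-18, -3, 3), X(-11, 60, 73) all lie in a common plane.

The points are coplanar iff UV · (UW × UX) = 0.
Expanding, this is linear in r: (-112)r + (-896) = 0.
So r = -8.

-8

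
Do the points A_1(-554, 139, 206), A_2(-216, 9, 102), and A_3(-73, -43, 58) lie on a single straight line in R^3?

A_1A_2 = (338, -130, -104), A_1A_3 = (481, -182, -148).
A_1A_2 × A_1A_3 = (312, 0, 1014).
The cross product is nonzero, so the points do not lie on one line.

No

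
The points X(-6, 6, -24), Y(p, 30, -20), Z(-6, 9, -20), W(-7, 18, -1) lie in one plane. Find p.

Normal to plane XZW: n = (21, -4, 3); plane equation n·P = -222.
Requiring n·Y = -222: (21)p + (-180) = -222.
So p = -2.

-2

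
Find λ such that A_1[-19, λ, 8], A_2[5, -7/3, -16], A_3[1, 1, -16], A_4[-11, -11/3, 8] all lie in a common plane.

3

The points are coplanar iff A_1A_2 · (A_1A_3 × A_1A_4) = 0.
Expanding, this is linear in λ: (-96)λ + (288) = 0.
So λ = 3.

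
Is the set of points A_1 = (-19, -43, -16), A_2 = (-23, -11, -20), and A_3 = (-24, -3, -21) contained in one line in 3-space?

Yes

A_1A_2 = (-4, 32, -4), A_1A_3 = (-5, 40, -5).
A_1A_2 × A_1A_3 = (0, 0, 0).
The cross product vanishes, so the three points are collinear.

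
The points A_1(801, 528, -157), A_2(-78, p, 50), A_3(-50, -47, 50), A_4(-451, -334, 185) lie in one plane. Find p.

-63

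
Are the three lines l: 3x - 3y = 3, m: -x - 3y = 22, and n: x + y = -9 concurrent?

No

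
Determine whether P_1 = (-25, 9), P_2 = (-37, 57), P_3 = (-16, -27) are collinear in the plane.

Yes

P_1P_2 = (-12, 48), P_1P_3 = (9, -36).
Checking proportionality: P_1P_3 = -3/4·P_1P_2, so the vectors are parallel and the points are collinear.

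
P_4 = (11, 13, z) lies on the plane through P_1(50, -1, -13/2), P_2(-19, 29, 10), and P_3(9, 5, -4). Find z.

Coplanarity requires P_1P_2 · (P_1P_3 × P_1P_4) = 0.
P_1P_2 = (-69, 30, 33/2), P_1P_3 = (-41, 6, 5/2); the triple product is linear in z with coefficient 816 and constant term -816.
Setting it to zero: z = 1.

1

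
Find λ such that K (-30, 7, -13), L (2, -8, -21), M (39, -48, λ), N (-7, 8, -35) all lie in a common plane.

1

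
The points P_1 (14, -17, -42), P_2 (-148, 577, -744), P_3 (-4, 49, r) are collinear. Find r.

Collinearity requires P_1P_2 × P_1P_3 = 0; each component is linear in r.
The x-component gives (594)r + (71280) = 0, so r = -120.
The remaining components then also vanish.

-120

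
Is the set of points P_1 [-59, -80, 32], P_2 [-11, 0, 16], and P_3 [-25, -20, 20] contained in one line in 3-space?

P_1P_2 = (48, 80, -16), P_1P_3 = (34, 60, -12).
P_1P_2 × P_1P_3 = (0, 32, 160).
The cross product is nonzero, so the points do not lie on one line.

No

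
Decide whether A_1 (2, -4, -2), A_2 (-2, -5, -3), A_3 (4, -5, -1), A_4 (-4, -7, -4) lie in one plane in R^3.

No

With A_1 as base: A_1A_2 = (-4, -1, -1), A_1A_3 = (2, -1, 1), A_1A_4 = (-6, -3, -2).
A_1A_3 × A_1A_4 = (5, -2, -12).
A_1A_2 · (A_1A_3 × A_1A_4) = -6.
Since -6 ≠ 0, the four points are not coplanar.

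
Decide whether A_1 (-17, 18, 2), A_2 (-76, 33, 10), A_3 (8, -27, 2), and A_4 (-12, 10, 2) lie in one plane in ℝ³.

The four points are coplanar iff the 3×3 determinant with rows A_1A_2, A_1A_3, A_1A_4 is zero.
Rows: (-59, 15, 8), (25, -45, 0), (5, -8, 0).
Expanding along the first row: (-59)(0) − (15)(0) + (8)(25) = 200.
Nonzero ⇒ not coplanar.

No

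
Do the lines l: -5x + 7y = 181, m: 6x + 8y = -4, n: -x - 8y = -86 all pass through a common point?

Yes

Intersecting l and m: solving the 2×2 system gives (x, y) = (-18, 13).
Substitute into n: (-1)(-18) + (-8)(13) = -86.
This equals -86, so (-18, 13) lies on all three lines and they are concurrent.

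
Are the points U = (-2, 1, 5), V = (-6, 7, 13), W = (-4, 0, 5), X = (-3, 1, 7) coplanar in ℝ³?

No

The four points are coplanar iff the 3×3 determinant with rows UV, UW, UX is zero.
Rows: (-4, 6, 8), (-2, -1, 0), (-1, 0, 2).
Expanding along the first row: (-4)(-2) − (6)(-4) + (8)(-1) = 24.
Nonzero ⇒ not coplanar.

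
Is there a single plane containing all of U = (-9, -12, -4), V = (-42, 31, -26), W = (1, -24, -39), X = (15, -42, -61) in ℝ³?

No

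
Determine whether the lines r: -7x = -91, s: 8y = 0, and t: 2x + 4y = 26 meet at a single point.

Lines aᵢx + bᵢy = cᵢ with pairwise distinct directions are concurrent exactly when det[aᵢ bᵢ cᵢ] = 0.
Here the determinant is 0.
It vanishes, so the lines are concurrent at (13, 0).

Yes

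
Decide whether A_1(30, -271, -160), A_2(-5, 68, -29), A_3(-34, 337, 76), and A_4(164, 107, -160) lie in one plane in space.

With A_1 as base: A_1A_2 = (-35, 339, 131), A_1A_3 = (-64, 608, 236), A_1A_4 = (134, 378, 0).
A_1A_3 × A_1A_4 = (-89208, 31624, -105664).
A_1A_2 · (A_1A_3 × A_1A_4) = 832.
Since 832 ≠ 0, the four points are not coplanar.

No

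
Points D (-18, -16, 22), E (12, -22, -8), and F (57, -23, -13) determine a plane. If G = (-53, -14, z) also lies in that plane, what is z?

The plane through D, E, F has equation −1200y + 240z = 24480.
Substituting G: (240)z + (16800) = 24480, so z = 32.

32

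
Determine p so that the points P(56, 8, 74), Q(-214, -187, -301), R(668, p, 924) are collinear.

450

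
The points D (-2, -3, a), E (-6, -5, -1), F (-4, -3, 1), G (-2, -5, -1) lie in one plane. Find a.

1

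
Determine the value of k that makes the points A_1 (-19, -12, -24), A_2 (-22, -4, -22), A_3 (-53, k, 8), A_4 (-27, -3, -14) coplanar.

54

Coplanarity ⇔ det[A_1A_2; A_1A_3; A_1A_4] = 0.
Expanding, this is linear in k: (-14)k + (756) = 0.
So k = 54.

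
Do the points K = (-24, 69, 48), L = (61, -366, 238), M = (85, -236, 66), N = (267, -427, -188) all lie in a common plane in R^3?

A normal to the plane through K, L, M is n = KL × KM = (50120, 19180, 21490).
The plane has equation n·P = 1152060. For N: n·N = 1152060.
Equal, so N lies in the plane and all four are coplanar.

Yes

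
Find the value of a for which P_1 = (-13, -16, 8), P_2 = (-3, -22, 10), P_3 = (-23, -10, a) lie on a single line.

6

Direction P_1P_2 = (10, -6, 2). From the x-coordinate of P_3, the parameter along the line is τ = (-23 − (-13))/10 = -1.
Then a = 8 + (-1)·(2) = 6.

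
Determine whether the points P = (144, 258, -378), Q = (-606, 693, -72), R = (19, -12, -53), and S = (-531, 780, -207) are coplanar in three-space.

Yes

A normal to the plane through P, Q, R is n = PQ × PR = (223995, 205500, 256875).
The plane has equation n·X = -11824470. For S: n·S = -11824470.
Equal, so S lies in the plane and all four are coplanar.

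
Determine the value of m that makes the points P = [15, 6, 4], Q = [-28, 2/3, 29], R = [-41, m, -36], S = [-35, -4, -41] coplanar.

-14/3

Normal to plane PQS: n = (490, -3185, 490/3); plane equation n·X = -33320/3.
Requiring n·R = -33320/3: (-3185)m + (-25970) = -33320/3.
So m = -14/3.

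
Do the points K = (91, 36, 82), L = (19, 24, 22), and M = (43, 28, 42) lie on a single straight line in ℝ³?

Yes

KL = (-72, -12, -60), KM = (-48, -8, -40).
KL × KM = (0, 0, 0).
The cross product vanishes, so the three points are collinear.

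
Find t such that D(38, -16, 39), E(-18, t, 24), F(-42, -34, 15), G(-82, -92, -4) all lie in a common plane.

Coplanarity ⇔ det[DE; DF; DG] = 0.
Expanding, this is linear in t: (-560)t + (-8960) = 0.
So t = -16.

-16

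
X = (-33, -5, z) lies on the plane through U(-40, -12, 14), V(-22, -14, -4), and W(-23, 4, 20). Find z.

The plane through U, V, W has equation 276x − 414y + 322z = -1564.
Substituting X: (322)z + (-7038) = -1564, so z = 17.

17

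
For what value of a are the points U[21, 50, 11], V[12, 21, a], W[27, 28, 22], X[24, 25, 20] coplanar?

10

The points are coplanar iff UV · (UW × UX) = 0.
Expanding, this is linear in a: (-84)a + (840) = 0.
So a = 10.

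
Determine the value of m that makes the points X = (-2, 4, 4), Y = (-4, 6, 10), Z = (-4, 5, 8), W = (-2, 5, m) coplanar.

The points are coplanar iff XY · (XZ × XW) = 0.
Expanding, this is linear in m: (2)m + (-12) = 0.
So m = 6.

6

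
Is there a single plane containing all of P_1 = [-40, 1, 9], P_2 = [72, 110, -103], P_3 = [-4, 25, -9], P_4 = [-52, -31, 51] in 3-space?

The four points are coplanar iff the 3×3 determinant with rows P_1P_2, P_1P_3, P_1P_4 is zero.
Rows: (112, 109, -112), (36, 24, -18), (-12, -32, 42).
Expanding along the first row: (112)(432) − (109)(1296) + (-112)(-864) = 3888.
Nonzero ⇒ not coplanar.

No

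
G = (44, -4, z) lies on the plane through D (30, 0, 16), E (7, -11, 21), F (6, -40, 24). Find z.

The plane through D, E, F has equation 112x + 64y + 656z = 13856.
Substituting G: (656)z + (4672) = 13856, so z = 14.

14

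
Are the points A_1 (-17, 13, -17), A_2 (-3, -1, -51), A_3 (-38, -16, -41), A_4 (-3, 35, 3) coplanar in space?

Yes

The four points are coplanar iff the 3×3 determinant with rows A_1A_2, A_1A_3, A_1A_4 is zero.
Rows: (14, -14, -34), (-21, -29, -24), (14, 22, 20).
Expanding along the first row: (14)(-52) − (-14)(-84) + (-34)(-56) = 0.
Zero determinant ⇒ coplanar.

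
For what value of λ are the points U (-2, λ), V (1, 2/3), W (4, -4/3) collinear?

8/3

Collinearity: (U − V) must be parallel to (W − V) = (3, -2).
Cross-multiplying the components: (λ − 2/3)·(3) = (-3)·(-2).
Solving gives λ = 8/3.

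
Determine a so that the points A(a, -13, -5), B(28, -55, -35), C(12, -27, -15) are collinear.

4

Direction BC = (-16, 28, 20). From the y-coordinate of A, the parameter along the line is τ = (-13 − (-55))/28 = 3/2.
Then a = 28 + 3/2·(-16) = 4.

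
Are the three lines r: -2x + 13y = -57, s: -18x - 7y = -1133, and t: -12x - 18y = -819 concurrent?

Intersecting r and s: solving the 2×2 system gives (x, y) = (61, 5).
Substitute into t: (-12)(61) + (-18)(5) = -822.
But t requires -819 ≠ -822, so the three lines have no common point.

No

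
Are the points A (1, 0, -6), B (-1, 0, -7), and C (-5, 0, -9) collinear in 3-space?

Yes

AB = (-2, 0, -1), AC = (-6, 0, -3).
AB × AC = (0, 0, 0).
The cross product vanishes, so the three points are collinear.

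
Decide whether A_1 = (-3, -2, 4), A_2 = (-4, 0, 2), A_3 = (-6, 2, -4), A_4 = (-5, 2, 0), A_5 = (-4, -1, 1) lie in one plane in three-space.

Yes

The plane through A_1, A_2, A_3 has normal n = A_1A_2 × A_1A_3 = (-8, -2, 2) and equation n·P = 36.
Checking the remaining points: n·A_4 = 36, n·A_5 = 36.
All equal 36, so all 5 points lie in one plane.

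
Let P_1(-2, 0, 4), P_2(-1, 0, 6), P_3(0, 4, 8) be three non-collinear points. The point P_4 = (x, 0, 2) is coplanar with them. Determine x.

A normal to the plane is n = P_1P_2 × P_1P_3 = (-8, 0, 4).
P_4 lies in the plane iff n · P_1P_4 = 0.
This gives (-8)x + (-24) = 0, so x = -3.

-3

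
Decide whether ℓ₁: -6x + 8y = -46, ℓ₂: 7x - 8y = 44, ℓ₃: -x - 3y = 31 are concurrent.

No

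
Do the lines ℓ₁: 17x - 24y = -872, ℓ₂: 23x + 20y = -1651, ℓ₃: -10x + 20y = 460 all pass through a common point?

The three lines meet at one point iff the augmented coefficient matrix [aᵢ bᵢ cᵢ] has rank < 3, i.e. its determinant vanishes.
Here the determinant is -100.
Nonzero, so no common point exists.

No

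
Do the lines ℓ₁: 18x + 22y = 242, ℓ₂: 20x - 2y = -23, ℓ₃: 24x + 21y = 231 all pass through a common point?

No

Lines aᵢx + bᵢy = cᵢ with pairwise distinct directions are concurrent exactly when det[aᵢ bᵢ cᵢ] = 0.
Here the determinant is -150.
Nonzero, so no common point exists.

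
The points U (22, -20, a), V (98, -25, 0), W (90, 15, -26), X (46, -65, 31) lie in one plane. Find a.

3

Coplanarity ⇔ det[UV; UW; UX] = 0.
Expanding, this is linear in a: (-2400)a + (7200) = 0.
So a = 3.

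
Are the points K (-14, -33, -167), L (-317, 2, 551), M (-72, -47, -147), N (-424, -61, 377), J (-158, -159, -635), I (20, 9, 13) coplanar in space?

Yes

The plane through K, L, M has normal n = KL × KM = (10752, -35584, 6272) and equation n·P = -23680.
Checking the remaining points: n·N = -23680, n·J = -23680, n·I = -23680.
All equal -23680, so all 6 points lie in one plane.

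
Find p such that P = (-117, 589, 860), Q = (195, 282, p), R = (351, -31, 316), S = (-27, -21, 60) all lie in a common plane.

Coplanarity ⇔ det[PQ; PR; PS] = 0.
Expanding, this is linear in p: (-229680)p + (148832640) = 0.
So p = 648.

648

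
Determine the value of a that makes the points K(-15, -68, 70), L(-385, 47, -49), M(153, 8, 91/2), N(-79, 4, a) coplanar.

35/2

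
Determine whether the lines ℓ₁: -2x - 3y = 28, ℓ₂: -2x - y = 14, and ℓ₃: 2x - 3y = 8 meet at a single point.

Intersecting ℓ₁ and ℓ₂: solving the 2×2 system gives (x, y) = (-7/2, -7).
Substitute into ℓ₃: (2)(-7/2) + (-3)(-7) = 14.
But ℓ₃ requires 8 ≠ 14, so the three lines have no common point.

No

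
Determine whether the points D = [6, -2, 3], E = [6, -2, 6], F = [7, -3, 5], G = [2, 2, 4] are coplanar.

Yes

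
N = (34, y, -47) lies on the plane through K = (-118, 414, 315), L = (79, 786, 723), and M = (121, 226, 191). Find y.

2

Coplanarity requires KL · (KM × KN) = 0.
KL = (197, 372, 408), KM = (239, -188, -124); the triple product is linear in y with coefficient 121940 and constant term -243880.
Setting it to zero: y = 2.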